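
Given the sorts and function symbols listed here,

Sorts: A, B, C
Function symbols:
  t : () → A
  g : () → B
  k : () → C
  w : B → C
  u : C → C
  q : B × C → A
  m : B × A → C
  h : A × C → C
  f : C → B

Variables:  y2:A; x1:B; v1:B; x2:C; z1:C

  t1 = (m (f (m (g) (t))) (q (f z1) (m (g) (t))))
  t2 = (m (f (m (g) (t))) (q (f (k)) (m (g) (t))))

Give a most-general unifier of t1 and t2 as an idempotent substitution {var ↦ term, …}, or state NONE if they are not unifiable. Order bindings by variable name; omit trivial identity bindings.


{z1 ↦ (k)}


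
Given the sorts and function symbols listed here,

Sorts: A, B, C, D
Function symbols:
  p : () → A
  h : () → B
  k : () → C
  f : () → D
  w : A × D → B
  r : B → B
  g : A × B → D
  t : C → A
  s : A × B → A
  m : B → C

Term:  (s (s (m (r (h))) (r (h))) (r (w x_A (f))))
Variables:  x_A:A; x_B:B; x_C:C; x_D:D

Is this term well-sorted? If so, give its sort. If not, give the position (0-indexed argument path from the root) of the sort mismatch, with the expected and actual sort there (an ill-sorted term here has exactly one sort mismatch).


ill-sorted at position [0, 0]: expected A, got C

        (h) : B
      (r (h)) : B
    (m (r (h))) : C
      (h) : B
    (r (h)) : B
  (s (m (r (h))) (r (h))) : ✗ arg 0 at [0, 0] has sort C, expected A
      x_A : A
      (f) : D
    (w x_A (f)) : B
  (r (w x_A (f))) : B


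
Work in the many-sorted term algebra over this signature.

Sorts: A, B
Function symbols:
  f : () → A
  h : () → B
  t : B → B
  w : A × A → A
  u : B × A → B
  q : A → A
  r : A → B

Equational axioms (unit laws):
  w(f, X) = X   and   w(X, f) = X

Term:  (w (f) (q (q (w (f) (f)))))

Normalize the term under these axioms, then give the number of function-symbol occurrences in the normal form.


1. (w (f) (q (q (w (f) (f)))))  →  (q (q (w (f) (f))))
2. (q (q (w (f) (f))))  →  (q (q (f)))
normal form: (q (q (f)))

size = 3


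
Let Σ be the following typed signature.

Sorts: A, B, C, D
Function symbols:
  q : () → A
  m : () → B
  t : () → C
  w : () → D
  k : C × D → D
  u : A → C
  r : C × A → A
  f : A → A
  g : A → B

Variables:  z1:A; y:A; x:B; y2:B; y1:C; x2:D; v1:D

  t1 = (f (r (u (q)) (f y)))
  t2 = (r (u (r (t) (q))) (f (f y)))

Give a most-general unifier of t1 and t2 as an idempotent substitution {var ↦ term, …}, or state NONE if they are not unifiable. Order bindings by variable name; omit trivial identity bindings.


head clash or occurs-check failure — not unifiable

NONE (not unifiable)


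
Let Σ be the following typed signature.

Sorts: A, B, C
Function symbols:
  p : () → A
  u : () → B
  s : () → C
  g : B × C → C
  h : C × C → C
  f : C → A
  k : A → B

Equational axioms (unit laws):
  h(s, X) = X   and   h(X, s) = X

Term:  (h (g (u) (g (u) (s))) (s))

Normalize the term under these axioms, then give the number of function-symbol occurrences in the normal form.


size = 5

1. (h (g (u) (g (u) (s))) (s))  →  (g (u) (g (u) (s)))
normal form: (g (u) (g (u) (s)))


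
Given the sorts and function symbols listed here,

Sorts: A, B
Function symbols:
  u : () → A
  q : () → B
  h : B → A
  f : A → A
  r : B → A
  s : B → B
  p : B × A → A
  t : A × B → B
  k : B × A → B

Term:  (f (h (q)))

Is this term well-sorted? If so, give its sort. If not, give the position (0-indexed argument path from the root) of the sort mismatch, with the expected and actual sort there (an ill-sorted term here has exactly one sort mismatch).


    (q) : B
  (h (q)) : A
(f (h (q))) : A

well-sorted; sort = A


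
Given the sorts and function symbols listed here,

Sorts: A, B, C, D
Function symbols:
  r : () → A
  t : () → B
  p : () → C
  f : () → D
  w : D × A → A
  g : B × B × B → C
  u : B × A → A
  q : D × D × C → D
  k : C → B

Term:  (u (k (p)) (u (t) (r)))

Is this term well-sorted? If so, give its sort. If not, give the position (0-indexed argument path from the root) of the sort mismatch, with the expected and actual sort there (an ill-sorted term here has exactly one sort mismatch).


well-sorted; sort = A

    (p) : C
  (k (p)) : B
    (t) : B
    (r) : A
  (u (t) (r)) : A
(u (k (p)) (u (t) (r))) : A


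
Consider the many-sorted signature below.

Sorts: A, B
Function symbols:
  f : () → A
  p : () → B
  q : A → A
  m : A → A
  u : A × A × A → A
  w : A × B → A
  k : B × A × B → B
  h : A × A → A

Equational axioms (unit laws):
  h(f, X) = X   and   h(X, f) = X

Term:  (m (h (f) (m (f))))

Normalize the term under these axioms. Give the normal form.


1. (m (h (f) (m (f))))  →  (m (m (f)))

normal form = (m (m (f)))


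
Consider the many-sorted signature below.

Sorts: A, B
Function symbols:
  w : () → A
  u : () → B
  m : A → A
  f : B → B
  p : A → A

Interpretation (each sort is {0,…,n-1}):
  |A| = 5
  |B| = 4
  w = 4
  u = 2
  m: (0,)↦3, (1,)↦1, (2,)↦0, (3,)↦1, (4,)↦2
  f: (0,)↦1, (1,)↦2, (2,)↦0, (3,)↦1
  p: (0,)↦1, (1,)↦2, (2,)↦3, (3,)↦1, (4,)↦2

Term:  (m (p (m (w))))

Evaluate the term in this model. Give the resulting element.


value = 1

  w = 4
  (m (w)) = m(4,) = 2
  (p (m (w))) = p(2,) = 3
  (m (p (m (w)))) = m(3,) = 1


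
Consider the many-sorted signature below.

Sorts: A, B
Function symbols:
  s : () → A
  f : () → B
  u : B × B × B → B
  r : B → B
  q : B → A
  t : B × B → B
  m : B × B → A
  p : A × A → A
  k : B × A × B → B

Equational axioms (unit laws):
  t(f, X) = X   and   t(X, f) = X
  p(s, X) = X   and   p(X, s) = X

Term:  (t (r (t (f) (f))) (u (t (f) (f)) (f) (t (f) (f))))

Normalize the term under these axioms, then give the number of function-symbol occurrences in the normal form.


size = 7

1. (t (r (t (f) (f))) (u (t (f) (f)) (f) (t (f) (f))))  →  (t (r (f)) (u (t (f) (f)) (f) (t (f) (f))))
2. (t (r (f)) (u (t (f) (f)) (f) (t (f) (f))))  →  (t (r (f)) (u (f) (f) (t (f) (f))))
3. (t (r (f)) (u (f) (f) (t (f) (f))))  →  (t (r (f)) (u (f) (f) (f)))
normal form: (t (r (f)) (u (f) (f) (f)))


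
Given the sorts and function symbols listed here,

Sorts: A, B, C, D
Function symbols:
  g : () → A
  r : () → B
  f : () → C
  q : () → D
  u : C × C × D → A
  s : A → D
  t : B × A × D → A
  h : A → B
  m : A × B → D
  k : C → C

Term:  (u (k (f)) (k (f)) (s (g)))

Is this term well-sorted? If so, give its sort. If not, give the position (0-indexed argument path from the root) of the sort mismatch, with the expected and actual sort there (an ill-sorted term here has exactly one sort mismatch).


    (f) : C
  (k (f)) : C
    (f) : C
  (k (f)) : C
    (g) : A
  (s (g)) : D
(u (k (f)) (k (f)) (s (g))) : A

well-sorted; sort = A


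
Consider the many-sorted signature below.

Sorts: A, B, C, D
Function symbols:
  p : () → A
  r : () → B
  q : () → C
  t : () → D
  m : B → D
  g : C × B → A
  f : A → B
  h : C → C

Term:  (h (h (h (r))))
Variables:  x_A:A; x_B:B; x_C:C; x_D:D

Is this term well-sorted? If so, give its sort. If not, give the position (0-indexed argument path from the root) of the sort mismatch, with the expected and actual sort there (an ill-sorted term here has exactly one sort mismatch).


      (r) : B
    (h (r)) : ✗ arg 0 at [0, 0, 0] has sort B, expected C

ill-sorted at position [0, 0, 0]: expected C, got B


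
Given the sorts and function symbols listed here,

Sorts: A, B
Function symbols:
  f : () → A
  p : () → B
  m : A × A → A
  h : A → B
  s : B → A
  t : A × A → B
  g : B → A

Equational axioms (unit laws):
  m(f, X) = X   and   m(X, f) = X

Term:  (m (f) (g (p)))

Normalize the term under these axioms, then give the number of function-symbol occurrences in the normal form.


size = 2

1. (m (f) (g (p)))  →  (g (p))
normal form: (g (p))


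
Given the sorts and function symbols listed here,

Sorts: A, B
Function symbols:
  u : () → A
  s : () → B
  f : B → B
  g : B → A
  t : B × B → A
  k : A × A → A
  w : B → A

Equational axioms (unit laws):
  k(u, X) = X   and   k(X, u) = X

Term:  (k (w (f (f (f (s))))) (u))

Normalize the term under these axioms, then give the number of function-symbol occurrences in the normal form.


1. (k (w (f (f (f (s))))) (u))  →  (w (f (f (f (s)))))
normal form: (w (f (f (f (s)))))

size = 5


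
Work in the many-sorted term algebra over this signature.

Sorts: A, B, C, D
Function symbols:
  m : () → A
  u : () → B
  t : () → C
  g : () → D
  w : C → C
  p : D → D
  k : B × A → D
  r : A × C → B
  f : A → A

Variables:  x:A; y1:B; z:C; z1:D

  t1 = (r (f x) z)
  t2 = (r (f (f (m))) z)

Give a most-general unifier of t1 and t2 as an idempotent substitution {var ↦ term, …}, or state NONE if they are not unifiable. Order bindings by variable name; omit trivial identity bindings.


{x ↦ (f (m))}


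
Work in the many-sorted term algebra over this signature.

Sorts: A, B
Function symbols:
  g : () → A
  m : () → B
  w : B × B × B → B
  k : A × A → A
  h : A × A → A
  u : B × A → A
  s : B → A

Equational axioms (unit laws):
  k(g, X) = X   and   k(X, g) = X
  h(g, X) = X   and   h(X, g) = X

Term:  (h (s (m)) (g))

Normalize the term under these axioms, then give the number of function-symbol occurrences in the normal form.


size = 2

1. (h (s (m)) (g))  →  (s (m))
normal form: (s (m))


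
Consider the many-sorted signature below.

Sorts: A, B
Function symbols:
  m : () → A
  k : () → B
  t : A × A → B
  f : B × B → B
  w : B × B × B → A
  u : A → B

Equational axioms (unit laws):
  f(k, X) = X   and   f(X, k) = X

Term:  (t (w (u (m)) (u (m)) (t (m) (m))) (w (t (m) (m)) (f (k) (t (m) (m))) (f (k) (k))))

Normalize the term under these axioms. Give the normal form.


1. (t (w (u (m)) (u (m)) (t (m) (m))) (w (t (m) (m)) (f (k) (t (m) (m))) (f (k) (k))))  →  (t (w (u (m)) (u (m)) (t (m) (m))) (w (t (m) (m)) (t (m) (m)) (f (k) (k))))
2. (t (w (u (m)) (u (m)) (t (m) (m))) (w (t (m) (m)) (t (m) (m)) (f (k) (k))))  →  (t (w (u (m)) (u (m)) (t (m) (m))) (w (t (m) (m)) (t (m) (m)) (k)))

normal form = (t (w (u (m)) (u (m)) (t (m) (m))) (w (t (m) (m)) (t (m) (m)) (k)))


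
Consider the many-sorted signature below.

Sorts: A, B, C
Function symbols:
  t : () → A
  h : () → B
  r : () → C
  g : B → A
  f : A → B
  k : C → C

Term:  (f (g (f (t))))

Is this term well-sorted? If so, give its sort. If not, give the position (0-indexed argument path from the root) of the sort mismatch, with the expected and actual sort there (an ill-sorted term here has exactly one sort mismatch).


      (t) : A
    (f (t)) : B
  (g (f (t))) : A
(f (g (f (t)))) : B

well-sorted; sort = B


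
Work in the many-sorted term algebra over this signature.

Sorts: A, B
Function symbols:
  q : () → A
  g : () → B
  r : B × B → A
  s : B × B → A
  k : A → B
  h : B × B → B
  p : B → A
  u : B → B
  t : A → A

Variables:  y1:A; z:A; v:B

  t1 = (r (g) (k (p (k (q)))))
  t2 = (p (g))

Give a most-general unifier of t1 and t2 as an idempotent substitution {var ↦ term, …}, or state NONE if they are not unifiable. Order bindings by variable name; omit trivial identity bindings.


head clash or occurs-check failure — not unifiable

NONE (not unifiable)


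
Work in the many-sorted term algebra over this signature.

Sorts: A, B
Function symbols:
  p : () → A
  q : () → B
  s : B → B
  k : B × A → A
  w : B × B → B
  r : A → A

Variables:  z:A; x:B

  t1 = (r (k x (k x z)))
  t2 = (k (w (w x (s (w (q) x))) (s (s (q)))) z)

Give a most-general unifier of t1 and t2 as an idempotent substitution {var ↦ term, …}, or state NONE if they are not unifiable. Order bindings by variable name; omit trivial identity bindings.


NONE (not unifiable)

head clash or occurs-check failure — not unifiable


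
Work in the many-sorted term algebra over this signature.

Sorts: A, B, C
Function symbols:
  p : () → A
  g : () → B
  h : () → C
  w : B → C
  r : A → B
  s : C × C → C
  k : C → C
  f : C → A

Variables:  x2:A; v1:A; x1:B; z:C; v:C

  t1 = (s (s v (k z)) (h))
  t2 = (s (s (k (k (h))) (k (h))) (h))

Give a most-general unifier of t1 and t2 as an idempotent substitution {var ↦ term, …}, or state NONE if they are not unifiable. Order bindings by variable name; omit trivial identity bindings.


{v ↦ (k (k (h))), z ↦ (h)}


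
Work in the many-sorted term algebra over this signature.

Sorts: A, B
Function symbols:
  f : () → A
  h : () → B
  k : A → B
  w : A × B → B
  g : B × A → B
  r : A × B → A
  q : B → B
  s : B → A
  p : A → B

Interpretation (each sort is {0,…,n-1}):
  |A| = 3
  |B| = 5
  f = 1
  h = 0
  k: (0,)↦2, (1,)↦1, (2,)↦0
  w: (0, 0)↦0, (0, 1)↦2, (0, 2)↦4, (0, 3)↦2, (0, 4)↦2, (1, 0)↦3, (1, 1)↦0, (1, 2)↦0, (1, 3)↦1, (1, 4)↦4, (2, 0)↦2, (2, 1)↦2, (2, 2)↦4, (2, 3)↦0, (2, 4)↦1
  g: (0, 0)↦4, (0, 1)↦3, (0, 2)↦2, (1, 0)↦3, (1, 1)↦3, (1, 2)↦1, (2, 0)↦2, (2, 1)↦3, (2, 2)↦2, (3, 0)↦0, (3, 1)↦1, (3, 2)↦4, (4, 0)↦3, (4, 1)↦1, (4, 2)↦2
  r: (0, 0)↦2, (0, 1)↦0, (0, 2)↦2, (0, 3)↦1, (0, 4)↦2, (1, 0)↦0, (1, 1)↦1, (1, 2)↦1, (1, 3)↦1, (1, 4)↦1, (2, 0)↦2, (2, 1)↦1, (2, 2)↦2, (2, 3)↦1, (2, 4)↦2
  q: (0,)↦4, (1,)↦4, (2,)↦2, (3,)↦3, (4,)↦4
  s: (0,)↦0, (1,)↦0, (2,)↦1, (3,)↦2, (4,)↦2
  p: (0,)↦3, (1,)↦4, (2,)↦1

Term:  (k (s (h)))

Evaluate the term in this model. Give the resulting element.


  h = 0
  (s (h)) = s(0,) = 0
  (k (s (h))) = k(0,) = 2

value = 2


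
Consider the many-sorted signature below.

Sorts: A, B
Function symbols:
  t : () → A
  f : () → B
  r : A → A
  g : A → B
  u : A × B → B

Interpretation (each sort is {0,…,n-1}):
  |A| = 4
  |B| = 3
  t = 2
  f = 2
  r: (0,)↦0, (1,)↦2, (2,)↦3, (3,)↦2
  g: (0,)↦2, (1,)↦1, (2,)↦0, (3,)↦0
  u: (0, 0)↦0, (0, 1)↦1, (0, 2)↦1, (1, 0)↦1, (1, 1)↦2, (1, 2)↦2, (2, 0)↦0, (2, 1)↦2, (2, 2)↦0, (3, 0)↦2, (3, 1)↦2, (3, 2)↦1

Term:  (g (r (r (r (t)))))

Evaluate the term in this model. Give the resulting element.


  t = 2
  (r (t)) = r(2,) = 3
  (r (r (t))) = r(3,) = 2
  (r (r (r (t)))) = r(2,) = 3
  (g (r (r (r (t))))) = g(3,) = 0

value = 0


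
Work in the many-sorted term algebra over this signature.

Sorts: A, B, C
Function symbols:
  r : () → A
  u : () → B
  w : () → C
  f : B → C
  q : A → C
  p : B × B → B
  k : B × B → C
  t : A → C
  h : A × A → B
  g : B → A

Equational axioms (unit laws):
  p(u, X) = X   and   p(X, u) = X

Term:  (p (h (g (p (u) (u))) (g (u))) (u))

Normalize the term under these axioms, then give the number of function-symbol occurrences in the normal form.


size = 5

1. (p (h (g (p (u) (u))) (g (u))) (u))  →  (h (g (p (u) (u))) (g (u)))
2. (h (g (p (u) (u))) (g (u)))  →  (h (g (u)) (g (u)))
normal form: (h (g (u)) (g (u)))


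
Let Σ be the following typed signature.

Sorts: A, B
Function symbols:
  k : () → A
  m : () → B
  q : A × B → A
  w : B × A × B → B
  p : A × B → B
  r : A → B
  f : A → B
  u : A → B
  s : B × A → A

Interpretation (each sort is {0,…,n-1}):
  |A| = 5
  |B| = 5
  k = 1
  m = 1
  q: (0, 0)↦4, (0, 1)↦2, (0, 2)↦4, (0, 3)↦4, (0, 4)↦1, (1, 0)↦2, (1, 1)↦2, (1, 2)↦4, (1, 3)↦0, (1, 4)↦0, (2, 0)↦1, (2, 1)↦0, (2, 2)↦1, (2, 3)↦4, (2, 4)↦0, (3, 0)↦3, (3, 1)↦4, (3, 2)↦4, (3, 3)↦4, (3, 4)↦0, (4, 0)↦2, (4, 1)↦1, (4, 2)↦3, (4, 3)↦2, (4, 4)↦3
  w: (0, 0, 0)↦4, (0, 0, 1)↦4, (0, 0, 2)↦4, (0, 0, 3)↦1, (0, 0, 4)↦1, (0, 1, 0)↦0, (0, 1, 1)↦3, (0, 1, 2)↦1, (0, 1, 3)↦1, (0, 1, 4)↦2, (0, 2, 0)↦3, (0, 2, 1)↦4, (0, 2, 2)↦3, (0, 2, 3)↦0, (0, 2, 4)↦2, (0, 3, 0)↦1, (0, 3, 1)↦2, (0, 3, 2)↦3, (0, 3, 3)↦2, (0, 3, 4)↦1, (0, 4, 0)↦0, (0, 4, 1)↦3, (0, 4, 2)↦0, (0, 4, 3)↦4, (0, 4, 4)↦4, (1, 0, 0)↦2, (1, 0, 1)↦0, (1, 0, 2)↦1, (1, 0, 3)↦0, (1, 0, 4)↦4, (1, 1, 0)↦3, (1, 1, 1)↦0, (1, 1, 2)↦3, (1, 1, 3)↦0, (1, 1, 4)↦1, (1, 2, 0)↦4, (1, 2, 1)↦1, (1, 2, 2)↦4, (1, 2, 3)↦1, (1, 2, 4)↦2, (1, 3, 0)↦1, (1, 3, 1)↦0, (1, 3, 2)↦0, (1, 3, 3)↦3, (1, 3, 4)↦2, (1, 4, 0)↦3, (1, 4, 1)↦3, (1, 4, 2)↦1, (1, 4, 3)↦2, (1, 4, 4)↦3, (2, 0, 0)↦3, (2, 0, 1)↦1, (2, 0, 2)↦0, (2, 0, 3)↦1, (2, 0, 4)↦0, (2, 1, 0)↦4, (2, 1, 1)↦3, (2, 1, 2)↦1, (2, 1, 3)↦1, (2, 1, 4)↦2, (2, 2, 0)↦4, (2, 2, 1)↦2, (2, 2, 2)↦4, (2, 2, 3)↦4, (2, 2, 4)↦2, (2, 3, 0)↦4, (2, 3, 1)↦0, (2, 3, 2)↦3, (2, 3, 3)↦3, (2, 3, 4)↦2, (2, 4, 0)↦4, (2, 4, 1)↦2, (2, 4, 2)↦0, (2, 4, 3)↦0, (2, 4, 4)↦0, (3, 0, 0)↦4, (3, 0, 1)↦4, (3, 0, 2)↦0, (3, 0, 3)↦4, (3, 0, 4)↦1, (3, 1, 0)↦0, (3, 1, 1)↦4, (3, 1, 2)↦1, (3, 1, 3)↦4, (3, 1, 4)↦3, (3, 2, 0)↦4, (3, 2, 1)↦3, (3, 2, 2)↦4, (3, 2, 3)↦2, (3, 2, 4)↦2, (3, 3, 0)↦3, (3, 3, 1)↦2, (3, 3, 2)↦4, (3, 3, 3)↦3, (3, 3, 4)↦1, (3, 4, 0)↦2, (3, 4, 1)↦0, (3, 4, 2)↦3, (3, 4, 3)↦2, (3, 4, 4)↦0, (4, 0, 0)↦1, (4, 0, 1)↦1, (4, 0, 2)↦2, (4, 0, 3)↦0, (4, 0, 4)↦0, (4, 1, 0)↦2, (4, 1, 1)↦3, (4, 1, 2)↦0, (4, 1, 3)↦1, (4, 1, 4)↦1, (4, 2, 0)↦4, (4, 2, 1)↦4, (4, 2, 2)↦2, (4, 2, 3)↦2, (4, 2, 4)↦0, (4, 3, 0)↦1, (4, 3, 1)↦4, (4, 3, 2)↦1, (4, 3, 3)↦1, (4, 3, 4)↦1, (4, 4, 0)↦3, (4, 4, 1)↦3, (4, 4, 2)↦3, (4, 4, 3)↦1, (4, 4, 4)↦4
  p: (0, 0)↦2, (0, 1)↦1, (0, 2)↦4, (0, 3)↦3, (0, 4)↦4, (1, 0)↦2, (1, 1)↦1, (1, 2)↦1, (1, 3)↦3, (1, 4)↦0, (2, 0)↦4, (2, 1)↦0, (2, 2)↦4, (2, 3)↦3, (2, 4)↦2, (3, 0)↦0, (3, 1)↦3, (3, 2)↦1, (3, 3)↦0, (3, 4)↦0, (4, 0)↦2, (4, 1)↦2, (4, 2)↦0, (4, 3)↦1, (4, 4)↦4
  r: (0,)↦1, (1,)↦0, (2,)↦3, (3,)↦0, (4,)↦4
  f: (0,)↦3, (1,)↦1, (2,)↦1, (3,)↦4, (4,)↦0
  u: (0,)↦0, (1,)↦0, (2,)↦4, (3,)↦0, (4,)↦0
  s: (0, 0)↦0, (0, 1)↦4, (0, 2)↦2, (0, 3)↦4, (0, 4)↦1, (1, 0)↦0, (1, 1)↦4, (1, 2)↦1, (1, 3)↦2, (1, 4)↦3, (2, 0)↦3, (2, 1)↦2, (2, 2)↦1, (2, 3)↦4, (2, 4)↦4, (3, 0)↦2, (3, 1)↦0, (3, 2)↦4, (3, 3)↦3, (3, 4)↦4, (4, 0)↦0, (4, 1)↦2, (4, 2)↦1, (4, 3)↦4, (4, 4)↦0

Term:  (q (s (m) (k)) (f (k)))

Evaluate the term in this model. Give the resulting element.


value = 1

  m = 1
  k = 1
  (s (m) (k)) = s(1, 1) = 4
  k = 1
  (f (k)) = f(1,) = 1
  (q (s (m) (k)) (f (k))) = q(4, 1) = 1


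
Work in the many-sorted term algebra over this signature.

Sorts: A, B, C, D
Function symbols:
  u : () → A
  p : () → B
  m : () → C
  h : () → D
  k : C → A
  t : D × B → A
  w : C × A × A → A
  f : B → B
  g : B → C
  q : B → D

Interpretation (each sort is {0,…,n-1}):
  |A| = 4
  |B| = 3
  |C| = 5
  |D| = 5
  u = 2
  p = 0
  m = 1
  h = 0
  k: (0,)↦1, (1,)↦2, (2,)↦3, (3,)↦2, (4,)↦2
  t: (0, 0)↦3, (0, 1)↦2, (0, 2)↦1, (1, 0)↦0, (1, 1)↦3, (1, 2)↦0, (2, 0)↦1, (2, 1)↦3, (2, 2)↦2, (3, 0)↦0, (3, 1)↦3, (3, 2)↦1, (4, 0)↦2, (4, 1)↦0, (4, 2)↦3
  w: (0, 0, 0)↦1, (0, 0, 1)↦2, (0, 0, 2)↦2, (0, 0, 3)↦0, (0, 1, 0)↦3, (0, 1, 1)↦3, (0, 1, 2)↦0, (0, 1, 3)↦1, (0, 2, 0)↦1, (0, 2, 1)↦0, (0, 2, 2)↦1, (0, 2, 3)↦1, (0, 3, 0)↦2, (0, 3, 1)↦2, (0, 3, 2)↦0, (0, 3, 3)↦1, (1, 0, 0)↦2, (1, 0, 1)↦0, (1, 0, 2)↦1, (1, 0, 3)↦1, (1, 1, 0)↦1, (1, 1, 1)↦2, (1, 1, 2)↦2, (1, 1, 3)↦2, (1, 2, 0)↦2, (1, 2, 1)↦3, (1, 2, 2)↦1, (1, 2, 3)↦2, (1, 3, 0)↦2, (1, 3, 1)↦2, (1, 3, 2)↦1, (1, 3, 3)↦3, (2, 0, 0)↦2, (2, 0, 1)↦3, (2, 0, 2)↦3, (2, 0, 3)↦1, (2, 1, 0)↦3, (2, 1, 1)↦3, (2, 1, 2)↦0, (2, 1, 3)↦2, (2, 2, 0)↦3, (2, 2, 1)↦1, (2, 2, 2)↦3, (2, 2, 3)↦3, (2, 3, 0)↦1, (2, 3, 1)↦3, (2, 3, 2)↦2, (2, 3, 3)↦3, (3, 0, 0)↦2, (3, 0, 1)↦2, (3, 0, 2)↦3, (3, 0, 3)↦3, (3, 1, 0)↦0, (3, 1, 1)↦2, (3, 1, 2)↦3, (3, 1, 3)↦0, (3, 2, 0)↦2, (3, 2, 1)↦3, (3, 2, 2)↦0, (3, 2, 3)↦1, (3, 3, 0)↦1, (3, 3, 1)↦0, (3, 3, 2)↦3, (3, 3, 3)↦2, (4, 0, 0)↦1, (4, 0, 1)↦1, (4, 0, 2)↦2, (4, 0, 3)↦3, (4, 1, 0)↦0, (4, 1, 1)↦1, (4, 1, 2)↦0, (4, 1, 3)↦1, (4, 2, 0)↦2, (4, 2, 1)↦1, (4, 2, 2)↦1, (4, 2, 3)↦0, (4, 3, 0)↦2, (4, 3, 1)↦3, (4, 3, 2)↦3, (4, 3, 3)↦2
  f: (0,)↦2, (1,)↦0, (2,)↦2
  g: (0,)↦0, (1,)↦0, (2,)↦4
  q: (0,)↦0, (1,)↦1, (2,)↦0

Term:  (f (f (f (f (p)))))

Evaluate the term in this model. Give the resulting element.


value = 2

  p = 0
  (f (p)) = f(0,) = 2
  (f (f (p))) = f(2,) = 2
  (f (f (f (p)))) = f(2,) = 2
  (f (f (f (f (p))))) = f(2,) = 2


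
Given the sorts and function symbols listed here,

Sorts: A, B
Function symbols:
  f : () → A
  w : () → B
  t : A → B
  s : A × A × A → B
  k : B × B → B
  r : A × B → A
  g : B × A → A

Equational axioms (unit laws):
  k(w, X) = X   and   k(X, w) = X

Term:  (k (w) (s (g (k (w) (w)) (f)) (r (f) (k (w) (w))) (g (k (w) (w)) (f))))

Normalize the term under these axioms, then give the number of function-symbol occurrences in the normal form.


size = 10

1. (k (w) (s (g (k (w) (w)) (f)) (r (f) (k (w) (w))) (g (k (w) (w)) (f))))  →  (s (g (k (w) (w)) (f)) (r (f) (k (w) (w))) (g (k (w) (w)) (f)))
2. (s (g (k (w) (w)) (f)) (r (f) (k (w) (w))) (g (k (w) (w)) (f)))  →  (s (g (w) (f)) (r (f) (k (w) (w))) (g (k (w) (w)) (f)))
3. (s (g (w) (f)) (r (f) (k (w) (w))) (g (k (w) (w)) (f)))  →  (s (g (w) (f)) (r (f) (w)) (g (k (w) (w)) (f)))
4. (s (g (w) (f)) (r (f) (w)) (g (k (w) (w)) (f)))  →  (s (g (w) (f)) (r (f) (w)) (g (w) (f)))
normal form: (s (g (w) (f)) (r (f) (w)) (g (w) (f)))


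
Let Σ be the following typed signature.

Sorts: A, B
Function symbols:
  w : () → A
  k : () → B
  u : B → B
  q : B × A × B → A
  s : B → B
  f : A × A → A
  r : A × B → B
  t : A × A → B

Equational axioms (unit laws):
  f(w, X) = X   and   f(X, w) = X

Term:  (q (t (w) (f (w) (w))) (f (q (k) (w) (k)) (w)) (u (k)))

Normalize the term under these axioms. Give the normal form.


normal form = (q (t (w) (w)) (q (k) (w) (k)) (u (k)))

1. (q (t (w) (f (w) (w))) (f (q (k) (w) (k)) (w)) (u (k)))  →  (q (t (w) (w)) (f (q (k) (w) (k)) (w)) (u (k)))
2. (q (t (w) (w)) (f (q (k) (w) (k)) (w)) (u (k)))  →  (q (t (w) (w)) (q (k) (w) (k)) (u (k)))


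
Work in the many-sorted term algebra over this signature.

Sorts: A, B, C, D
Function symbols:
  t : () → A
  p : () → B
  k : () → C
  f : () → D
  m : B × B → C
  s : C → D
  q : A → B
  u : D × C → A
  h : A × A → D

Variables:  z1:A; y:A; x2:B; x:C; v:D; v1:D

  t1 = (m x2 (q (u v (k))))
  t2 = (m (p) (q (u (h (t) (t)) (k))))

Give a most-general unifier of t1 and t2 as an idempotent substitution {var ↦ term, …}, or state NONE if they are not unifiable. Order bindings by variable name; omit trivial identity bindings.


{v ↦ (h (t) (t)), x2 ↦ (p)}


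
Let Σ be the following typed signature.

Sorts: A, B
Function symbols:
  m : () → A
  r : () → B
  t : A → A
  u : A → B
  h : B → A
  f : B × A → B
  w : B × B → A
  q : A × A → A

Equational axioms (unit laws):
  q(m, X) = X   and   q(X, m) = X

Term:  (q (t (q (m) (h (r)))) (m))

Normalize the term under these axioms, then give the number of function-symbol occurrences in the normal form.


size = 3

1. (q (t (q (m) (h (r)))) (m))  →  (t (q (m) (h (r))))
2. (t (q (m) (h (r))))  →  (t (h (r)))
normal form: (t (h (r)))


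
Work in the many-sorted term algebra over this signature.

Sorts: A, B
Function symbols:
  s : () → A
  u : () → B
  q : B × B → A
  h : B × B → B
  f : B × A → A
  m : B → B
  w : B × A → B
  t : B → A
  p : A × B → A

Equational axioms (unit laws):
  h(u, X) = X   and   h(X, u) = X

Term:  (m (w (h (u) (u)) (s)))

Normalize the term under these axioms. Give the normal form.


normal form = (m (w (u) (s)))

1. (m (w (h (u) (u)) (s)))  →  (m (w (u) (s)))


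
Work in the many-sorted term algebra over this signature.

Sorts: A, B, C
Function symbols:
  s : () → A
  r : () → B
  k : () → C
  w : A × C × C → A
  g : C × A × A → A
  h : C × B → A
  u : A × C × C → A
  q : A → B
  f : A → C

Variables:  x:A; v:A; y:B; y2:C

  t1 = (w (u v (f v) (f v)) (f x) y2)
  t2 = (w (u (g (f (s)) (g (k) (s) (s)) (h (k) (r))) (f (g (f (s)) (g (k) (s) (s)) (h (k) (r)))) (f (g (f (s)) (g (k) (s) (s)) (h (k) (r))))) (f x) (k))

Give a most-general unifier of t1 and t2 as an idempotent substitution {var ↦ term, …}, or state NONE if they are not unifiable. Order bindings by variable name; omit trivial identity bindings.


{v ↦ (g (f (s)) (g (k) (s) (s)) (h (k) (r))), y2 ↦ (k)}


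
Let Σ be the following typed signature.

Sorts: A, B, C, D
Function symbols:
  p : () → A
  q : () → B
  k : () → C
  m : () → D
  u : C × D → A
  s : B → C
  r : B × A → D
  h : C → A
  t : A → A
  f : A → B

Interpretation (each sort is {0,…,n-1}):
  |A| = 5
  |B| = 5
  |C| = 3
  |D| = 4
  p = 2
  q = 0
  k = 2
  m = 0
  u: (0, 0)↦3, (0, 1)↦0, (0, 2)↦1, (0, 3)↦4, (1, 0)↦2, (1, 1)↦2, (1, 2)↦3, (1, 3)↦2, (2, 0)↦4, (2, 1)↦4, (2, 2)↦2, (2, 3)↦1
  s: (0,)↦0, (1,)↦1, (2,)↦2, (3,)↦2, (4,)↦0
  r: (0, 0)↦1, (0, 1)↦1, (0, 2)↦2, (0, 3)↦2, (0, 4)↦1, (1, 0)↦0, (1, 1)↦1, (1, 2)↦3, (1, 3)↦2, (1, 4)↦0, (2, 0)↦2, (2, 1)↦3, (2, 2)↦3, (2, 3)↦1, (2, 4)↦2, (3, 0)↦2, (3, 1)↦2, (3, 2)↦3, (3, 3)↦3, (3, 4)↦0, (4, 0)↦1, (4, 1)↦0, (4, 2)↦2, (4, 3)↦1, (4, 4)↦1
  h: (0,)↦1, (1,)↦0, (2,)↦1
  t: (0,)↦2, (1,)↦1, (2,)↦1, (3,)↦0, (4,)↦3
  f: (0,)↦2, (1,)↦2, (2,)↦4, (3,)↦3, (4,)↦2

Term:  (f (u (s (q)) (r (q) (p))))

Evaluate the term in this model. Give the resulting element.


value = 2

  q = 0
  (s (q)) = s(0,) = 0
  q = 0
  p = 2
  (r (q) (p)) = r(0, 2) = 2
  (u (s (q)) (r (q) (p))) = u(0, 2) = 1
  (f (u (s (q)) (r (q) (p)))) = f(1,) = 2


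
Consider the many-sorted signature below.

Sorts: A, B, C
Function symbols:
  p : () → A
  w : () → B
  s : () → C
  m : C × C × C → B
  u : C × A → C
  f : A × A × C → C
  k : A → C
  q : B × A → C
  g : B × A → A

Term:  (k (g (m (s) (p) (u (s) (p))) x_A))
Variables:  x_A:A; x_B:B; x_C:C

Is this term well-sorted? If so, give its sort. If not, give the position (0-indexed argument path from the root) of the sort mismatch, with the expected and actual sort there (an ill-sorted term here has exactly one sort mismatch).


ill-sorted at position [0, 0, 1]: expected C, got A

      (s) : C
      (p) : A
        (s) : C
        (p) : A
      (u (s) (p)) : C
    (m (s) (p) (u (s) (p))) : ✗ arg 1 at [0, 0, 1] has sort A, expected C
    x_A : A


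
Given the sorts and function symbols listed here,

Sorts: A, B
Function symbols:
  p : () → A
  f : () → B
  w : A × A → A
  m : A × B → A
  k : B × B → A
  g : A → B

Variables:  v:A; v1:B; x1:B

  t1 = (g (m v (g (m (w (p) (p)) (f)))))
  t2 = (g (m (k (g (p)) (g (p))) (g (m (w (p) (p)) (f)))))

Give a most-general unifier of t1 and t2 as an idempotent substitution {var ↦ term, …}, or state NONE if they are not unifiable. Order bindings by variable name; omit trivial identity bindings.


{v ↦ (k (g (p)) (g (p)))}


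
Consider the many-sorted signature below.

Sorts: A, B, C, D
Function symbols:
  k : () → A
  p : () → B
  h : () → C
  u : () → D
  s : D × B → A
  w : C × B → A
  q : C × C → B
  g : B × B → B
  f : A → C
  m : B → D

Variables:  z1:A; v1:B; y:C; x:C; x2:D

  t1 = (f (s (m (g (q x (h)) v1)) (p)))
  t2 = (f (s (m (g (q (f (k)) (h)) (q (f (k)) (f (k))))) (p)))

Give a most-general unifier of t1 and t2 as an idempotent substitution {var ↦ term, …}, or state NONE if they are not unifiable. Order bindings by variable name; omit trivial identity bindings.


{v1 ↦ (q (f (k)) (f (k))), x ↦ (f (k))}


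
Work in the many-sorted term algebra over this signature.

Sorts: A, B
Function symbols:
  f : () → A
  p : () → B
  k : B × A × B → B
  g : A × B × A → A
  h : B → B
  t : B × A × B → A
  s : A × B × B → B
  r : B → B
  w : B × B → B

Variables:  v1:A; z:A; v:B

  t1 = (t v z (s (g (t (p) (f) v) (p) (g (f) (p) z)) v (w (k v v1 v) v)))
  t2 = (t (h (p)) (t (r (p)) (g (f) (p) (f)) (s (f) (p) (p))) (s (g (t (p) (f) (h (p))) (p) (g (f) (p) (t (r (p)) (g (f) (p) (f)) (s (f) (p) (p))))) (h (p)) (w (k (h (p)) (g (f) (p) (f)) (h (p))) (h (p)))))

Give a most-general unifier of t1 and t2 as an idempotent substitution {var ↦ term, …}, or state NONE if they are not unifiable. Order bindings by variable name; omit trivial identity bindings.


{v ↦ (h (p)), v1 ↦ (g (f) (p) (f)), z ↦ (t (r (p)) (g (f) (p) (f)) (s (f) (p) (p)))}


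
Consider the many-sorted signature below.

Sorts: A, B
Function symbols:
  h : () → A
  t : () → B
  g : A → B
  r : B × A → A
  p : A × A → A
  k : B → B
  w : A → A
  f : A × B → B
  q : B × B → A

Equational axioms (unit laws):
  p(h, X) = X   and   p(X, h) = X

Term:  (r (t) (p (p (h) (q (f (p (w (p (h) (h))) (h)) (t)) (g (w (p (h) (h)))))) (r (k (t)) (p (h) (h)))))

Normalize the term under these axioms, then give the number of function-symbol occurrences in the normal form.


1. (r (t) (p (p (h) (q (f (p (w (p (h) (h))) (h)) (t)) (g (w (p (h) (h)))))) (r (k (t)) (p (h) (h)))))  →  (r (t) (p (q (f (p (w (p (h) (h))) (h)) (t)) (g (w (p (h) (h))))) (r (k (t)) (p (h) (h)))))
2. (r (t) (p (q (f (p (w (p (h) (h))) (h)) (t)) (g (w (p (h) (h))))) (r (k (t)) (p (h) (h)))))  →  (r (t) (p (q (f (w (p (h) (h))) (t)) (g (w (p (h) (h))))) (r (k (t)) (p (h) (h)))))
3. (r (t) (p (q (f (w (p (h) (h))) (t)) (g (w (p (h) (h))))) (r (k (t)) (p (h) (h)))))  →  (r (t) (p (q (f (w (h)) (t)) (g (w (p (h) (h))))) (r (k (t)) (p (h) (h)))))
4. (r (t) (p (q (f (w (h)) (t)) (g (w (p (h) (h))))) (r (k (t)) (p (h) (h)))))  →  (r (t) (p (q (f (w (h)) (t)) (g (w (h)))) (r (k (t)) (p (h) (h)))))
5. (r (t) (p (q (f (w (h)) (t)) (g (w (h)))) (r (k (t)) (p (h) (h)))))  →  (r (t) (p (q (f (w (h)) (t)) (g (w (h)))) (r (k (t)) (h))))
normal form: (r (t) (p (q (f (w (h)) (t)) (g (w (h)))) (r (k (t)) (h))))

size = 15


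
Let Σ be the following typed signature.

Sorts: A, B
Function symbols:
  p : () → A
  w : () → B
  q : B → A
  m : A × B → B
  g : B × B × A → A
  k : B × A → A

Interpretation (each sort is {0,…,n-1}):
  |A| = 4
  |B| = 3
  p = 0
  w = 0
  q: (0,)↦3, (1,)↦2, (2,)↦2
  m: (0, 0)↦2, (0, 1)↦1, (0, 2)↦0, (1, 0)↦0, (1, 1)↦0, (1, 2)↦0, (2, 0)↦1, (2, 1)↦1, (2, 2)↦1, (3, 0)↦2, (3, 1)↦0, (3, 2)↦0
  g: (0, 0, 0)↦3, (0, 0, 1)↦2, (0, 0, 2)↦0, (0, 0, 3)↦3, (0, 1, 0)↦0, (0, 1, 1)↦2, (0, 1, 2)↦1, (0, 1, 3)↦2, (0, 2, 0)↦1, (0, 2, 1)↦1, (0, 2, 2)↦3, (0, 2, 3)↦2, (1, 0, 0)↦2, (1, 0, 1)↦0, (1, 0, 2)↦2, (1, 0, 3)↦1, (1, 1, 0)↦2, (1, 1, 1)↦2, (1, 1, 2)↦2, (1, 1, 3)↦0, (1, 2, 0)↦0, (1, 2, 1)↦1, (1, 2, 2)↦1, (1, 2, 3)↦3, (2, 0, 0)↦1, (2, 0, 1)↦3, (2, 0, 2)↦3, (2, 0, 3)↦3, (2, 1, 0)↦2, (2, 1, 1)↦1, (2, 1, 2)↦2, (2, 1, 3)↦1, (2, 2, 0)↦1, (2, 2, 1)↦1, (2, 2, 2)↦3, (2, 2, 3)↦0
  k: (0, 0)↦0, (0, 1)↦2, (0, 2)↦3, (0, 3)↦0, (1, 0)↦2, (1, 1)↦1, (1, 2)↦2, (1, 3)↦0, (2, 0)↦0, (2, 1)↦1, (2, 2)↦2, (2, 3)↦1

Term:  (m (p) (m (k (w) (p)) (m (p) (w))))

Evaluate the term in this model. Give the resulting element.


value = 2

  p = 0
  w = 0
  p = 0
  (k (w) (p)) = k(0, 0) = 0
  p = 0
  w = 0
  (m (p) (w)) = m(0, 0) = 2
  (m (k (w) (p)) (m (p) (w))) = m(0, 2) = 0
  (m (p) (m (k (w) (p)) (m (p) (w)))) = m(0, 0) = 2


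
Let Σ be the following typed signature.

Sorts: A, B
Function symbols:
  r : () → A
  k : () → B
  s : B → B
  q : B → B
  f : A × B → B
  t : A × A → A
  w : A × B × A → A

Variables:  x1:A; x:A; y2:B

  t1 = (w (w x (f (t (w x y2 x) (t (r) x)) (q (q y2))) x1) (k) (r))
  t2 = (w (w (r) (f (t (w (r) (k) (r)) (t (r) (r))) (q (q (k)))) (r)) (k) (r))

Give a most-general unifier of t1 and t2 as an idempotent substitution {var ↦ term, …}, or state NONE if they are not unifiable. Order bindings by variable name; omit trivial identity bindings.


{x ↦ (r), x1 ↦ (r), y2 ↦ (k)}


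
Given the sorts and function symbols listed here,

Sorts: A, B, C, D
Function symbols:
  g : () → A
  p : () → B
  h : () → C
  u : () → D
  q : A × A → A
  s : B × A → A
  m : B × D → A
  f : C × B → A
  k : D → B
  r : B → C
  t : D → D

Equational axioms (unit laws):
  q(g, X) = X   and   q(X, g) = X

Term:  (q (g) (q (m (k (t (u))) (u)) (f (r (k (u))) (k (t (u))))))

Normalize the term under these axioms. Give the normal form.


1. (q (g) (q (m (k (t (u))) (u)) (f (r (k (u))) (k (t (u))))))  →  (q (m (k (t (u))) (u)) (f (r (k (u))) (k (t (u)))))

normal form = (q (m (k (t (u))) (u)) (f (r (k (u))) (k (t (u)))))


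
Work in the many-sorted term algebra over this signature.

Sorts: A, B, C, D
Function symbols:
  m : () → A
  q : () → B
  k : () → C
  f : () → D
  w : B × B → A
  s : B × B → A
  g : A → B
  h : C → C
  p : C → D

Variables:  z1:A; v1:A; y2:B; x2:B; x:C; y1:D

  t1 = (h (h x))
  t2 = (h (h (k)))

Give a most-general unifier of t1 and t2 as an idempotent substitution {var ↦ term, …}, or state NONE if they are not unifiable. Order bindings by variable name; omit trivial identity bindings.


{x ↦ (k)}


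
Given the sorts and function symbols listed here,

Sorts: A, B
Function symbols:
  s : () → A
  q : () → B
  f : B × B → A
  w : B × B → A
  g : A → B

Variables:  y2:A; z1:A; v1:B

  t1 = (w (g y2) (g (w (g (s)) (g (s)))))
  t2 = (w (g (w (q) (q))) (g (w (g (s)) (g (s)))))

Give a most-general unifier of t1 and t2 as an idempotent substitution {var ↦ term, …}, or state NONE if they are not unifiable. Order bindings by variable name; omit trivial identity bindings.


{y2 ↦ (w (q) (q))}


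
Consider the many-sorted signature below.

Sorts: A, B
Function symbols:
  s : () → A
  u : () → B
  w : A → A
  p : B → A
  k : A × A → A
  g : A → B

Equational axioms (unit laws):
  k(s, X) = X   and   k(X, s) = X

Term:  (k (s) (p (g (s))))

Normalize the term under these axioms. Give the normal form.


1. (k (s) (p (g (s))))  →  (p (g (s)))

normal form = (p (g (s)))


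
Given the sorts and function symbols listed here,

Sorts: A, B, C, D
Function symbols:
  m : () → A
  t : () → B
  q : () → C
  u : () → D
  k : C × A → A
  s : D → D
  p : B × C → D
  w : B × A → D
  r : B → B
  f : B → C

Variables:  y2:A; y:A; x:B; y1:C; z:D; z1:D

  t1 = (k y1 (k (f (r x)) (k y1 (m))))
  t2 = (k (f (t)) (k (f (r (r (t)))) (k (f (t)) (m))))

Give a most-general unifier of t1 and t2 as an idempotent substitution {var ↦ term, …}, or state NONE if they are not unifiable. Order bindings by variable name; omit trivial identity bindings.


{x ↦ (r (t)), y1 ↦ (f (t))}


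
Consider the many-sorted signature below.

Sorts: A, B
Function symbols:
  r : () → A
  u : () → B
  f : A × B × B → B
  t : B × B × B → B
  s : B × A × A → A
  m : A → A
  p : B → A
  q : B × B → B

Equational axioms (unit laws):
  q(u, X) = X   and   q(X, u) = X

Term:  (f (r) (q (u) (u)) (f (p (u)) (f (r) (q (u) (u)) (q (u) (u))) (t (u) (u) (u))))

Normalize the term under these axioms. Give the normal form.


normal form = (f (r) (u) (f (p (u)) (f (r) (u) (u)) (t (u) (u) (u))))

1. (f (r) (q (u) (u)) (f (p (u)) (f (r) (q (u) (u)) (q (u) (u))) (t (u) (u) (u))))  →  (f (r) (u) (f (p (u)) (f (r) (q (u) (u)) (q (u) (u))) (t (u) (u) (u))))
2. (f (r) (u) (f (p (u)) (f (r) (q (u) (u)) (q (u) (u))) (t (u) (u) (u))))  →  (f (r) (u) (f (p (u)) (f (r) (u) (q (u) (u))) (t (u) (u) (u))))
3. (f (r) (u) (f (p (u)) (f (r) (u) (q (u) (u))) (t (u) (u) (u))))  →  (f (r) (u) (f (p (u)) (f (r) (u) (u)) (t (u) (u) (u))))


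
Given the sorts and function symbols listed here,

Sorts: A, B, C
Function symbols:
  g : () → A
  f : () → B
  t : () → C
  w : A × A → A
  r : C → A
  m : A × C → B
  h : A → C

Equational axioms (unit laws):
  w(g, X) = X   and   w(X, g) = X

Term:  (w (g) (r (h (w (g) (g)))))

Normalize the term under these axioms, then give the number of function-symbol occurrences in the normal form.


1. (w (g) (r (h (w (g) (g)))))  →  (r (h (w (g) (g))))
2. (r (h (w (g) (g))))  →  (r (h (g)))
normal form: (r (h (g)))

size = 3


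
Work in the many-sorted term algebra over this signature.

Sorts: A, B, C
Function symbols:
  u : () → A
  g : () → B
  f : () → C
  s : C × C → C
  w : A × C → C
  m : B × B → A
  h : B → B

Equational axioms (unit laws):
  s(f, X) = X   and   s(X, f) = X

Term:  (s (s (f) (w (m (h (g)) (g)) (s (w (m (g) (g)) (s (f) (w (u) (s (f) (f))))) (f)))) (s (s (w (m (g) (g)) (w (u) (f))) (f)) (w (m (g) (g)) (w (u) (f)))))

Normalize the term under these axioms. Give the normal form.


1. (s (s (f) (w (m (h (g)) (g)) (s (w (m (g) (g)) (s (f) (w (u) (s (f) (f))))) (f)))) (s (s (w (m (g) (g)) (w (u) (f))) (f)) (w (m (g) (g)) (w (u) (f)))))  →  (s (w (m (h (g)) (g)) (s (w (m (g) (g)) (s (f) (w (u) (s (f) (f))))) (f))) (s (s (w (m (g) (g)) (w (u) (f))) (f)) (w (m (g) (g)) (w (u) (f)))))
2. (s (w (m (h (g)) (g)) (s (w (m (g) (g)) (s (f) (w (u) (s (f) (f))))) (f))) (s (s (w (m (g) (g)) (w (u) (f))) (f)) (w (m (g) (g)) (w (u) (f)))))  →  (s (w (m (h (g)) (g)) (w (m (g) (g)) (s (f) (w (u) (s (f) (f)))))) (s (s (w (m (g) (g)) (w (u) (f))) (f)) (w (m (g) (g)) (w (u) (f)))))
3. (s (w (m (h (g)) (g)) (w (m (g) (g)) (s (f) (w (u) (s (f) (f)))))) (s (s (w (m (g) (g)) (w (u) (f))) (f)) (w (m (g) (g)) (w (u) (f)))))  →  (s (w (m (h (g)) (g)) (w (m (g) (g)) (w (u) (s (f) (f))))) (s (s (w (m (g) (g)) (w (u) (f))) (f)) (w (m (g) (g)) (w (u) (f)))))
4. (s (w (m (h (g)) (g)) (w (m (g) (g)) (w (u) (s (f) (f))))) (s (s (w (m (g) (g)) (w (u) (f))) (f)) (w (m (g) (g)) (w (u) (f)))))  →  (s (w (m (h (g)) (g)) (w (m (g) (g)) (w (u) (f)))) (s (s (w (m (g) (g)) (w (u) (f))) (f)) (w (m (g) (g)) (w (u) (f)))))
5. (s (w (m (h (g)) (g)) (w (m (g) (g)) (w (u) (f)))) (s (s (w (m (g) (g)) (w (u) (f))) (f)) (w (m (g) (g)) (w (u) (f)))))  →  (s (w (m (h (g)) (g)) (w (m (g) (g)) (w (u) (f)))) (s (w (m (g) (g)) (w (u) (f))) (w (m (g) (g)) (w (u) (f)))))

normal form = (s (w (m (h (g)) (g)) (w (m (g) (g)) (w (u) (f)))) (s (w (m (g) (g)) (w (u) (f))) (w (m (g) (g)) (w (u) (f)))))


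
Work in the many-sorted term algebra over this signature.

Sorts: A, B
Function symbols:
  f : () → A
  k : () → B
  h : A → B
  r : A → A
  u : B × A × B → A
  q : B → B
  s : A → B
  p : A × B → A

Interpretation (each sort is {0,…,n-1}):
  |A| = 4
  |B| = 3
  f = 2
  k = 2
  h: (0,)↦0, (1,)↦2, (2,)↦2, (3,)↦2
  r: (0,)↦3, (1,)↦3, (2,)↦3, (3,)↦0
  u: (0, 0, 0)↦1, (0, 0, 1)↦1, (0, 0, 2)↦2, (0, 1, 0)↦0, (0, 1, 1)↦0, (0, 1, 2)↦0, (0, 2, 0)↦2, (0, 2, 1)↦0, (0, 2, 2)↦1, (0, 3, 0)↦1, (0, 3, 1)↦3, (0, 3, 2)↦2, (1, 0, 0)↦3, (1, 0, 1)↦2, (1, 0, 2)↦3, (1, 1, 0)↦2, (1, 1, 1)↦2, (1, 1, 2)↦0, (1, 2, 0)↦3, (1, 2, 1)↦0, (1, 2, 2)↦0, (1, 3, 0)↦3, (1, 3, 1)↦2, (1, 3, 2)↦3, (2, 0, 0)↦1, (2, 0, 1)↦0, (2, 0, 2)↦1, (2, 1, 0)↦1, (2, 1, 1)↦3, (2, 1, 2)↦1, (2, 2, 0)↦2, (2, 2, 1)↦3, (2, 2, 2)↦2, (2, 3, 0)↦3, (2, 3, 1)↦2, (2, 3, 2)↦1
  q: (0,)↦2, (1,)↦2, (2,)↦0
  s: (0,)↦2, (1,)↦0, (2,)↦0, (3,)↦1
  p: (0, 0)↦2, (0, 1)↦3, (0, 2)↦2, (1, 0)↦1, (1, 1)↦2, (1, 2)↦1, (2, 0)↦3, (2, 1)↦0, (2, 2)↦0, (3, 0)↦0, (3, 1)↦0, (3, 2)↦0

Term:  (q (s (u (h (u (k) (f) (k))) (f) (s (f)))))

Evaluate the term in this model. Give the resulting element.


  k = 2
  f = 2
  k = 2
  (u (k) (f) (k)) = u(2, 2, 2) = 2
  (h (u (k) (f) (k))) = h(2,) = 2
  f = 2
  f = 2
  (s (f)) = s(2,) = 0
  (u (h (u (k) (f) (k))) (f) (s (f))) = u(2, 2, 0) = 2
  (s (u (h (u (k) (f) (k))) (f) (s (f)))) = s(2,) = 0
  (q (s (u (h (u (k) (f) (k))) (f) (s (f))))) = q(0,) = 2

value = 2


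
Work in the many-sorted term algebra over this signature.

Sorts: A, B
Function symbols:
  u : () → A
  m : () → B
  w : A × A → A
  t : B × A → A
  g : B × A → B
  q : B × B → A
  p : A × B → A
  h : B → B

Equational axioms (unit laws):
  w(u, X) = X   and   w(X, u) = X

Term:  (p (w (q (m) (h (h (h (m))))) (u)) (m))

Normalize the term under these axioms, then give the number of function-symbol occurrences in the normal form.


1. (p (w (q (m) (h (h (h (m))))) (u)) (m))  →  (p (q (m) (h (h (h (m))))) (m))
normal form: (p (q (m) (h (h (h (m))))) (m))

size = 8
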